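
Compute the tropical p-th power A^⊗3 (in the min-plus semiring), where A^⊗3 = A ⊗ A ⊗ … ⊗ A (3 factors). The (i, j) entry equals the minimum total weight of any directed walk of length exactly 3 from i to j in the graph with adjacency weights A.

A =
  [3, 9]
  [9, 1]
A^⊗3 =
  [9, 11]
  [11, 3]

Each entry (A^⊗3)_ij equals the minimum over all length-3 walks i = v_0 → v_1 → … → v_3 = j of Σ_t A[v_t][v_{t+1}]. For example, for (i, j) = (0, 1) we minimise over 4 possible intermediate vertex sequences; the minimum is 11, attained along the walk 0 → 1 → 1 → 1.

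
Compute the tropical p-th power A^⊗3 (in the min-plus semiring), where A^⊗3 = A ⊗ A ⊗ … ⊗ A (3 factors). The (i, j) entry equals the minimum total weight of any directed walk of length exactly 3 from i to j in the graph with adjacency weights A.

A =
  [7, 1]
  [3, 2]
A^⊗3 =
  [6, 5]
  [7, 6]

Each entry (A^⊗3)_ij equals the minimum over all length-3 walks i = v_0 → v_1 → … → v_3 = j of Σ_t A[v_t][v_{t+1}]. For example, for (i, j) = (0, 1) we minimise over 4 possible intermediate vertex sequences; the minimum is 5, attained along the walk 0 → 1 → 0 → 1.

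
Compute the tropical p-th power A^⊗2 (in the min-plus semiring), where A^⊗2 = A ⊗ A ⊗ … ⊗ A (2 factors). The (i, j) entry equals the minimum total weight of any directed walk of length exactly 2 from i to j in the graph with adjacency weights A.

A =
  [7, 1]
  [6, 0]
A^⊗2 =
  [7, 1]
  [6, 0]

Each entry (A^⊗2)_ij equals the minimum over all length-2 walks i = v_0 → v_1 → … → v_2 = j of Σ_t A[v_t][v_{t+1}]. For example, for (i, j) = (0, 1) we minimise over 2 possible intermediate vertex sequences; the minimum is 1, attained along the walk 0 → 1 → 1.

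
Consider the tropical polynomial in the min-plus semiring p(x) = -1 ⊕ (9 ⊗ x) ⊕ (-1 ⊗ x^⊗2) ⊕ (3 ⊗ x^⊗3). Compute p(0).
p(0) = -1

A tropical monomial a ⊗ x^⊗i evaluates to a + i · x. Evaluating each term at x = 0:
  Term 0 contributes -1 + 0 · 0 = -1
  Term 1 contributes 9 + 1 · 0 = 9
  Term 2 contributes -1 + 2 · 0 = -1
  Term 3 contributes 3 + 3 · 0 = 3
p(0) = ⊕ of these = min[-1, 9, -1, 3] = -1.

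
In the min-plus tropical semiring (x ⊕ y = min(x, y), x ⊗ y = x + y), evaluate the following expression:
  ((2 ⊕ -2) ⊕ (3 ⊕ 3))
((2 ⊕ -2) ⊕ (3 ⊕ 3)) = -2

Expand innermost to outermost. Recall ⊕ takes the minimum of its arguments and ⊗ takes their sum. Working out the expression ((2 ⊕ -2) ⊕ (3 ⊕ 3)) gives -2.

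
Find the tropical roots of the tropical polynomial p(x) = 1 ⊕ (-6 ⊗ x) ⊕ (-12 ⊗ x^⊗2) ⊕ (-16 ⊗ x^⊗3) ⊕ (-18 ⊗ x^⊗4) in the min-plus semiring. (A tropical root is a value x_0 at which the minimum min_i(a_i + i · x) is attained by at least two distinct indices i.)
Roots: {2, 4, 6, 7}

Each tropical root is a break point of the lower envelope of the lines y = a_i + i · x (there are 5 lines, with slopes 0, 1, ..., 4). Only the lines that attain the minimum somewhere contribute to roots; other lines are dominated. Here the surviving (envelope) indices are i = 4, i = 3, i = 2, i = 1, i = 0.
Intersections between consecutive envelope lines give the roots: for adjacent envelope indices i < j the intersection is x = (a_i − a_j) / (j − i). Reading off the sorted break points: {2, 4, 6, 7}.
Verification: at each break x_0, at least two indices attain the minimum of min_i(a_i + i · x_0).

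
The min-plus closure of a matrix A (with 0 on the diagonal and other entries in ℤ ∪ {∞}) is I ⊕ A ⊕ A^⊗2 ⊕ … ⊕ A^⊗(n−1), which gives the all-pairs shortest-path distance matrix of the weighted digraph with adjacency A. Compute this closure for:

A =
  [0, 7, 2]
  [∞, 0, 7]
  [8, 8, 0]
Closure =
  [0, 7, 2]
  [15, 0, 7]
  [8, 8, 0]

This is the Floyd-Warshall all-pairs shortest-path computation. For each intermediate vertex k = 0, 1, …, 2, update dist[i][j] ← min(dist[i][j], dist[i][k] + dist[k][j]). The final matrix gives, for each (i, j), the minimum total weight of any directed path from i to j (possibly empty when i = j).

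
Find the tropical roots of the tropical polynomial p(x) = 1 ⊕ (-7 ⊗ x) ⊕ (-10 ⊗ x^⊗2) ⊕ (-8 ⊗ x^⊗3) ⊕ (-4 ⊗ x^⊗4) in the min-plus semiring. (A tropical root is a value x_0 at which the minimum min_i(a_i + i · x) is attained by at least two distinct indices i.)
Roots: {-4, -2, 3, 8}

Each tropical root is a break point of the lower envelope of the lines y = a_i + i · x (there are 5 lines, with slopes 0, 1, ..., 4). Only the lines that attain the minimum somewhere contribute to roots; other lines are dominated. Here the surviving (envelope) indices are i = 4, i = 3, i = 2, i = 1, i = 0.
Intersections between consecutive envelope lines give the roots: for adjacent envelope indices i < j the intersection is x = (a_i − a_j) / (j − i). Reading off the sorted break points: {-4, -2, 3, 8}.
Verification: at each break x_0, at least two indices attain the minimum of min_i(a_i + i · x_0).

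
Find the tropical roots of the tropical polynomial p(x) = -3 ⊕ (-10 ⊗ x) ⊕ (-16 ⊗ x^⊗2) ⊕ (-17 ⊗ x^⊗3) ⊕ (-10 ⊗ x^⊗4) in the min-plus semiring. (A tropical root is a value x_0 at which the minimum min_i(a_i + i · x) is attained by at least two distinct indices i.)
Roots: {-7, 1, 6, 7}

Each tropical root is a break point of the lower envelope of the lines y = a_i + i · x (there are 5 lines, with slopes 0, 1, ..., 4). Only the lines that attain the minimum somewhere contribute to roots; other lines are dominated. Here the surviving (envelope) indices are i = 4, i = 3, i = 2, i = 1, i = 0.
Intersections between consecutive envelope lines give the roots: for adjacent envelope indices i < j the intersection is x = (a_i − a_j) / (j − i). Reading off the sorted break points: {-7, 1, 6, 7}.
Verification: at each break x_0, at least two indices attain the minimum of min_i(a_i + i · x_0).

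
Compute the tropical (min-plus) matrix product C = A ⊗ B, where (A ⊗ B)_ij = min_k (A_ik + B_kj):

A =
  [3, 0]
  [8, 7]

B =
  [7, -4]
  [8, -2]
A ⊗ B =
  [8, -2]
  [15, 4]

Apply the min-plus product entry-by-entry:
  C[0][0] = min over k of (A[0][0] + B[0][0] = 3 + 7 = 10, A[0][1] + B[1][0] = 0 + 8 = 8) = 8 (attained at k = 1)
  C[0][1] = min over k of (A[0][0] + B[0][1] = 3 + -4 = -1, A[0][1] + B[1][1] = 0 + -2 = -2) = -2 (attained at k = 1)
  C[1][0] = min over k of (A[1][0] + B[0][0] = 8 + 7 = 15, A[1][1] + B[1][0] = 7 + 8 = 15) = 15 (attained at k = 0)
  C[1][1] = min over k of (A[1][0] + B[0][1] = 8 + -4 = 4, A[1][1] + B[1][1] = 7 + -2 = 5) = 4 (attained at k = 0)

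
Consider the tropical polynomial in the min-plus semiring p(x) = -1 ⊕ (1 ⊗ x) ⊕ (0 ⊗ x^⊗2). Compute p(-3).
p(-3) = -6

A tropical monomial a ⊗ x^⊗i evaluates to a + i · x. Evaluating each term at x = -3:
  Term 0 contributes -1 + 0 · -3 = -1
  Term 1 contributes 1 + 1 · -3 = -2
  Term 2 contributes 0 + 2 · -3 = -6
p(-3) = ⊕ of these = min[-1, -2, -6] = -6.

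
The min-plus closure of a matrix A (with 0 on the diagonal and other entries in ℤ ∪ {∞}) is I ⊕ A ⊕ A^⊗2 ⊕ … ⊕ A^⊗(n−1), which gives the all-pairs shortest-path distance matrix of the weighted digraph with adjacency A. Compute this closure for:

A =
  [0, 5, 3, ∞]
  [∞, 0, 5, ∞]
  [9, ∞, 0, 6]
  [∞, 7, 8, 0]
Closure =
  [0, 5, 3, 9]
  [14, 0, 5, 11]
  [9, 13, 0, 6]
  [17, 7, 8, 0]

This is the Floyd-Warshall all-pairs shortest-path computation. For each intermediate vertex k = 0, 1, …, 3, update dist[i][j] ← min(dist[i][j], dist[i][k] + dist[k][j]). The final matrix gives, for each (i, j), the minimum total weight of any directed path from i to j (possibly empty when i = j).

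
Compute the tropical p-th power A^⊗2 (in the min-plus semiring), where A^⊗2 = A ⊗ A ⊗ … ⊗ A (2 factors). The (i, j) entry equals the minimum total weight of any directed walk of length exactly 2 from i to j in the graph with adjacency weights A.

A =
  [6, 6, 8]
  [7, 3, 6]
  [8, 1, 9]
A^⊗2 =
  [12, 9, 12]
  [10, 6, 9]
  [8, 4, 7]

Each entry (A^⊗2)_ij equals the minimum over all length-2 walks i = v_0 → v_1 → … → v_2 = j of Σ_t A[v_t][v_{t+1}]. For example, for (i, j) = (0, 2) we minimise over 3 possible intermediate vertex sequences; the minimum is 12, attained along the walk 0 → 1 → 2.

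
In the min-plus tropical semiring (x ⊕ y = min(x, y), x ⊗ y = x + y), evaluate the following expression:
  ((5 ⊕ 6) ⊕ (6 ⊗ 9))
((5 ⊕ 6) ⊕ (6 ⊗ 9)) = 5

Expand innermost to outermost. Recall ⊕ takes the minimum of its arguments and ⊗ takes their sum. Working out the expression ((5 ⊕ 6) ⊕ (6 ⊗ 9)) gives 5.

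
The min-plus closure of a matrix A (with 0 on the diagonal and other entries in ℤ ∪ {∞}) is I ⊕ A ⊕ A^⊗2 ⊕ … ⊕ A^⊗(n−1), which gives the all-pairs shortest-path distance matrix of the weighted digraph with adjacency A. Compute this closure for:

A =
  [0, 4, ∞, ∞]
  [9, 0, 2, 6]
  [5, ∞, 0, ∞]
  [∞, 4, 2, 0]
Closure =
  [0, 4, 6, 10]
  [7, 0, 2, 6]
  [5, 9, 0, 15]
  [7, 4, 2, 0]

This is the Floyd-Warshall all-pairs shortest-path computation. For each intermediate vertex k = 0, 1, …, 3, update dist[i][j] ← min(dist[i][j], dist[i][k] + dist[k][j]). The final matrix gives, for each (i, j), the minimum total weight of any directed path from i to j (possibly empty when i = j).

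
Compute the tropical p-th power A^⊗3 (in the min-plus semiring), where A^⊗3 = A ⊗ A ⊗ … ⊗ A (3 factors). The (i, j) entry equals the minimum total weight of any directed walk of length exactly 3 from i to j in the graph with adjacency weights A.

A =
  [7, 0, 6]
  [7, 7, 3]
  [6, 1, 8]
A^⊗3 =
  [9, 4, 10]
  [11, 9, 7]
  [10, 5, 9]

Each entry (A^⊗3)_ij equals the minimum over all length-3 walks i = v_0 → v_1 → … → v_3 = j of Σ_t A[v_t][v_{t+1}]. For example, for (i, j) = (0, 2) we minimise over 9 possible intermediate vertex sequences; the minimum is 10, attained along the walk 0 → 0 → 1 → 2.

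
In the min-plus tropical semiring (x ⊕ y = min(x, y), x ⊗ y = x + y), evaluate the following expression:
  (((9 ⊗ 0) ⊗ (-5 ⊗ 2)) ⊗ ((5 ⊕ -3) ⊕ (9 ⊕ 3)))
(((9 ⊗ 0) ⊗ (-5 ⊗ 2)) ⊗ ((5 ⊕ -3) ⊕ (9 ⊕ 3))) = 3

Expand innermost to outermost. Recall ⊕ takes the minimum of its arguments and ⊗ takes their sum. Working out the expression (((9 ⊗ 0) ⊗ (-5 ⊗ 2)) ⊗ ((5 ⊕ -3) ⊕ (9 ⊕ 3))) gives 3.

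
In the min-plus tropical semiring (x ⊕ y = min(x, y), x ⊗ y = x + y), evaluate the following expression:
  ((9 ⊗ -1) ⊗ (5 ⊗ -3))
((9 ⊗ -1) ⊗ (5 ⊗ -3)) = 10

Expand innermost to outermost. Recall ⊕ takes the minimum of its arguments and ⊗ takes their sum. Working out the expression ((9 ⊗ -1) ⊗ (5 ⊗ -3)) gives 10.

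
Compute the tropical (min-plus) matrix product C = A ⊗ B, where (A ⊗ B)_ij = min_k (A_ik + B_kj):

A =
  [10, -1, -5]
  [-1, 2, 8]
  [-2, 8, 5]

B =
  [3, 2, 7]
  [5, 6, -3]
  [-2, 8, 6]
A ⊗ B =
  [-7, 3, -4]
  [2, 1, -1]
  [1, 0, 5]

Apply the min-plus product entry-by-entry:
  C[0][0] = min over k of (A[0][0] + B[0][0] = 10 + 3 = 13, A[0][1] + B[1][0] = -1 + 5 = 4, A[0][2] + B[2][0] = -5 + -2 = -7) = -7 (attained at k = 2)
  C[0][1] = min over k of (A[0][0] + B[0][1] = 10 + 2 = 12, A[0][1] + B[1][1] = -1 + 6 = 5, A[0][2] + B[2][1] = -5 + 8 = 3) = 3 (attained at k = 2)
  C[0][2] = min over k of (A[0][0] + B[0][2] = 10 + 7 = 17, A[0][1] + B[1][2] = -1 + -3 = -4, A[0][2] + B[2][2] = -5 + 6 = 1) = -4 (attained at k = 1)
  C[1][0] = min over k of (A[1][0] + B[0][0] = -1 + 3 = 2, A[1][1] + B[1][0] = 2 + 5 = 7, A[1][2] + B[2][0] = 8 + -2 = 6) = 2 (attained at k = 0)
  C[1][1] = min over k of (A[1][0] + B[0][1] = -1 + 2 = 1, A[1][1] + B[1][1] = 2 + 6 = 8, A[1][2] + B[2][1] = 8 + 8 = 16) = 1 (attained at k = 0)
  C[1][2] = min over k of (A[1][0] + B[0][2] = -1 + 7 = 6, A[1][1] + B[1][2] = 2 + -3 = -1, A[1][2] + B[2][2] = 8 + 6 = 14) = -1 (attained at k = 1)
  C[2][0] = min over k of (A[2][0] + B[0][0] = -2 + 3 = 1, A[2][1] + B[1][0] = 8 + 5 = 13, A[2][2] + B[2][0] = 5 + -2 = 3) = 1 (attained at k = 0)
  C[2][1] = min over k of (A[2][0] + B[0][1] = -2 + 2 = 0, A[2][1] + B[1][1] = 8 + 6 = 14, A[2][2] + B[2][1] = 5 + 8 = 13) = 0 (attained at k = 0)
  C[2][2] = min over k of (A[2][0] + B[0][2] = -2 + 7 = 5, A[2][1] + B[1][2] = 8 + -3 = 5, A[2][2] + B[2][2] = 5 + 6 = 11) = 5 (attained at k = 0)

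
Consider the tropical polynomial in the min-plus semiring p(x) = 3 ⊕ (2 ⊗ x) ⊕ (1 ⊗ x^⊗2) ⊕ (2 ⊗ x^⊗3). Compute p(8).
p(8) = 3

A tropical monomial a ⊗ x^⊗i evaluates to a + i · x. Evaluating each term at x = 8:
  Term 0 contributes 3 + 0 · 8 = 3
  Term 1 contributes 2 + 1 · 8 = 10
  Term 2 contributes 1 + 2 · 8 = 17
  Term 3 contributes 2 + 3 · 8 = 26
p(8) = ⊕ of these = min[3, 10, 17, 26] = 3.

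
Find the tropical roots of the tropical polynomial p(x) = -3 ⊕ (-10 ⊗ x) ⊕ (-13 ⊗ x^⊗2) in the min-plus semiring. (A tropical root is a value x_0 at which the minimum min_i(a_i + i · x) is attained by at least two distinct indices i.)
Roots: {3, 7}

Each tropical root is a break point of the lower envelope of the lines y = a_i + i · x (there are 3 lines, with slopes 0, 1, ..., 2). Only the lines that attain the minimum somewhere contribute to roots; other lines are dominated. Here the surviving (envelope) indices are i = 2, i = 1, i = 0.
Intersections between consecutive envelope lines give the roots: for adjacent envelope indices i < j the intersection is x = (a_i − a_j) / (j − i). Reading off the sorted break points: {3, 7}.
Verification: at each break x_0, at least two indices attain the minimum of min_i(a_i + i · x_0).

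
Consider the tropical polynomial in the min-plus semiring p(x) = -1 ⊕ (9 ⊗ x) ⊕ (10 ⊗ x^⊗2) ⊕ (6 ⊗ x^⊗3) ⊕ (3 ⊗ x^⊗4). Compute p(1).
p(1) = -1

A tropical monomial a ⊗ x^⊗i evaluates to a + i · x. Evaluating each term at x = 1:
  Term 0 contributes -1 + 0 · 1 = -1
  Term 1 contributes 9 + 1 · 1 = 10
  Term 2 contributes 10 + 2 · 1 = 12
  Term 3 contributes 6 + 3 · 1 = 9
  Term 4 contributes 3 + 4 · 1 = 7
p(1) = ⊕ of these = min[-1, 10, 12, 9, 7] = -1.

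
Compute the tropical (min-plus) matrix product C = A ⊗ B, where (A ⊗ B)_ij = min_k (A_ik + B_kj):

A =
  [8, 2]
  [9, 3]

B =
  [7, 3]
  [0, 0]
A ⊗ B =
  [2, 2]
  [3, 3]

Apply the min-plus product entry-by-entry:
  C[0][0] = min over k of (A[0][0] + B[0][0] = 8 + 7 = 15, A[0][1] + B[1][0] = 2 + 0 = 2) = 2 (attained at k = 1)
  C[0][1] = min over k of (A[0][0] + B[0][1] = 8 + 3 = 11, A[0][1] + B[1][1] = 2 + 0 = 2) = 2 (attained at k = 1)
  C[1][0] = min over k of (A[1][0] + B[0][0] = 9 + 7 = 16, A[1][1] + B[1][0] = 3 + 0 = 3) = 3 (attained at k = 1)
  C[1][1] = min over k of (A[1][0] + B[0][1] = 9 + 3 = 12, A[1][1] + B[1][1] = 3 + 0 = 3) = 3 (attained at k = 1)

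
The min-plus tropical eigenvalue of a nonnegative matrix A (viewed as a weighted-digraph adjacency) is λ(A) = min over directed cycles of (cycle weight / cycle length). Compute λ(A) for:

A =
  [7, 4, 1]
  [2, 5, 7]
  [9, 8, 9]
λ(A) = 3

Enumerate directed cycles and compute their means (weight / length). Sample:
  cycle 0 → 0: weight = 7, length = 1, mean = 7/1 ≈ 7.000
  cycle 1 → 1: weight = 5, length = 1, mean = 5/1 ≈ 5.000
  cycle 2 → 2: weight = 9, length = 1, mean = 9/1 ≈ 9.000
  cycle 0 → 1 → 0: weight = 6, length = 2, mean = 6/2 ≈ 3.000
  cycle 0 → 2 → 0: weight = 10, length = 2, mean = 10/2 ≈ 5.000
  cycle 1 → 0 → 1: weight = 6, length = 2, mean = 6/2 ≈ 3.000
Minimum mean = 3.000, attained e.g. along the cycle 0 → 1 → 0 with weight 6 and length 2. So λ(A) = 6/2 = 3.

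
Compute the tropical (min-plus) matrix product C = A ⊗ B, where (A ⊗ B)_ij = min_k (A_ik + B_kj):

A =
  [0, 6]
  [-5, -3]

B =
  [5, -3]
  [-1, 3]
A ⊗ B =
  [5, -3]
  [-4, -8]

Apply the min-plus product entry-by-entry:
  C[0][0] = min over k of (A[0][0] + B[0][0] = 0 + 5 = 5, A[0][1] + B[1][0] = 6 + -1 = 5) = 5 (attained at k = 0)
  C[0][1] = min over k of (A[0][0] + B[0][1] = 0 + -3 = -3, A[0][1] + B[1][1] = 6 + 3 = 9) = -3 (attained at k = 0)
  C[1][0] = min over k of (A[1][0] + B[0][0] = -5 + 5 = 0, A[1][1] + B[1][0] = -3 + -1 = -4) = -4 (attained at k = 1)
  C[1][1] = min over k of (A[1][0] + B[0][1] = -5 + -3 = -8, A[1][1] + B[1][1] = -3 + 3 = 0) = -8 (attained at k = 0)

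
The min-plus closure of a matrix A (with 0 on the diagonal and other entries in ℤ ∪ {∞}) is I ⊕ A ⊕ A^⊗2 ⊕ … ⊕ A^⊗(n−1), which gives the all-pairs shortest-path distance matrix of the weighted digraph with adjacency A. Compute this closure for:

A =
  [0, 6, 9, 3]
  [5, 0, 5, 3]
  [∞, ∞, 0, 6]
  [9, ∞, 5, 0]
Closure =
  [0, 6, 8, 3]
  [5, 0, 5, 3]
  [15, 21, 0, 6]
  [9, 15, 5, 0]

This is the Floyd-Warshall all-pairs shortest-path computation. For each intermediate vertex k = 0, 1, …, 3, update dist[i][j] ← min(dist[i][j], dist[i][k] + dist[k][j]). The final matrix gives, for each (i, j), the minimum total weight of any directed path from i to j (possibly empty when i = j).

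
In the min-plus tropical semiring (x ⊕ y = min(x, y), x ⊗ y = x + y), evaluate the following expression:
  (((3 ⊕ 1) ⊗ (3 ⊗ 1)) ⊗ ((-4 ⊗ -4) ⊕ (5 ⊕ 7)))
(((3 ⊕ 1) ⊗ (3 ⊗ 1)) ⊗ ((-4 ⊗ -4) ⊕ (5 ⊕ 7))) = -3

Expand innermost to outermost. Recall ⊕ takes the minimum of its arguments and ⊗ takes their sum. Working out the expression (((3 ⊕ 1) ⊗ (3 ⊗ 1)) ⊗ ((-4 ⊗ -4) ⊕ (5 ⊕ 7))) gives -3.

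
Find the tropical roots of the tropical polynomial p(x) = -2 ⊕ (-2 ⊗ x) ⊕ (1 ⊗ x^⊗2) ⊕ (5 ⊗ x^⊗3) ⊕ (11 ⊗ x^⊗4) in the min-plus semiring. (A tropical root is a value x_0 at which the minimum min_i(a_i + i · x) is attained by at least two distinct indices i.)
Roots: {-6, -4, -3, 0}

Each tropical root is a break point of the lower envelope of the lines y = a_i + i · x (there are 5 lines, with slopes 0, 1, ..., 4). Only the lines that attain the minimum somewhere contribute to roots; other lines are dominated. Here the surviving (envelope) indices are i = 4, i = 3, i = 2, i = 1, i = 0.
Intersections between consecutive envelope lines give the roots: for adjacent envelope indices i < j the intersection is x = (a_i − a_j) / (j − i). Reading off the sorted break points: {-6, -4, -3, 0}.
Verification: at each break x_0, at least two indices attain the minimum of min_i(a_i + i · x_0).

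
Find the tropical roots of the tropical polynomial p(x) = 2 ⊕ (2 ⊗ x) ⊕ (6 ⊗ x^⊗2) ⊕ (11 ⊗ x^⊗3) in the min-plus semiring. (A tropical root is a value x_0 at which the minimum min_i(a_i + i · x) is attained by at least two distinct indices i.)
Roots: {-5, -4, 0}

Each tropical root is a break point of the lower envelope of the lines y = a_i + i · x (there are 4 lines, with slopes 0, 1, ..., 3). Only the lines that attain the minimum somewhere contribute to roots; other lines are dominated. Here the surviving (envelope) indices are i = 3, i = 2, i = 1, i = 0.
Intersections between consecutive envelope lines give the roots: for adjacent envelope indices i < j the intersection is x = (a_i − a_j) / (j − i). Reading off the sorted break points: {-5, -4, 0}.
Verification: at each break x_0, at least two indices attain the minimum of min_i(a_i + i · x_0).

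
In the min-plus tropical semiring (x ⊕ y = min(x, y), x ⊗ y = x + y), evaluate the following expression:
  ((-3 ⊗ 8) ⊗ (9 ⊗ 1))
((-3 ⊗ 8) ⊗ (9 ⊗ 1)) = 15

Expand innermost to outermost. Recall ⊕ takes the minimum of its arguments and ⊗ takes their sum. Working out the expression ((-3 ⊗ 8) ⊗ (9 ⊗ 1)) gives 15.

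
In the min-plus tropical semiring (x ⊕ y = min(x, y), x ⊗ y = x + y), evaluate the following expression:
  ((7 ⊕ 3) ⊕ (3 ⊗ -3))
((7 ⊕ 3) ⊕ (3 ⊗ -3)) = 0

Expand innermost to outermost. Recall ⊕ takes the minimum of its arguments and ⊗ takes their sum. Working out the expression ((7 ⊕ 3) ⊕ (3 ⊗ -3)) gives 0.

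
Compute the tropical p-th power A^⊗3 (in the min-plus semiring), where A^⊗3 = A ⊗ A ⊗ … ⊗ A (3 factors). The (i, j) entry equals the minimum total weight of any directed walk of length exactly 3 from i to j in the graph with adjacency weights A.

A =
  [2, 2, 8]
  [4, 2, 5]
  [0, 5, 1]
A^⊗3 =
  [6, 6, 8]
  [6, 6, 7]
  [2, 3, 3]

Each entry (A^⊗3)_ij equals the minimum over all length-3 walks i = v_0 → v_1 → … → v_3 = j of Σ_t A[v_t][v_{t+1}]. For example, for (i, j) = (0, 2) we minimise over 9 possible intermediate vertex sequences; the minimum is 8, attained along the walk 0 → 1 → 2 → 2.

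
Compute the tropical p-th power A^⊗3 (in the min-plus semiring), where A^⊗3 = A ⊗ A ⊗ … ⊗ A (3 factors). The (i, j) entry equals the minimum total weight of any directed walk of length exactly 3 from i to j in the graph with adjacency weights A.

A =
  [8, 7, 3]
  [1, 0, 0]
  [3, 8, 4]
A^⊗3 =
  [8, 7, 7]
  [1, 0, 0]
  [9, 8, 8]

Each entry (A^⊗3)_ij equals the minimum over all length-3 walks i = v_0 → v_1 → … → v_3 = j of Σ_t A[v_t][v_{t+1}]. For example, for (i, j) = (0, 2) we minimise over 9 possible intermediate vertex sequences; the minimum is 7, attained along the walk 0 → 1 → 1 → 2.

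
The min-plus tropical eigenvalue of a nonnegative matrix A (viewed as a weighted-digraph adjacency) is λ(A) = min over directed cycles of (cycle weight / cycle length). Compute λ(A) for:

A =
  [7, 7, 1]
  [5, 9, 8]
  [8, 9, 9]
λ(A) = 9/2

Enumerate directed cycles and compute their means (weight / length). Sample:
  cycle 0 → 0: weight = 7, length = 1, mean = 7/1 ≈ 7.000
  cycle 1 → 1: weight = 9, length = 1, mean = 9/1 ≈ 9.000
  cycle 2 → 2: weight = 9, length = 1, mean = 9/1 ≈ 9.000
  cycle 0 → 1 → 0: weight = 12, length = 2, mean = 12/2 ≈ 6.000
  cycle 0 → 2 → 0: weight = 9, length = 2, mean = 9/2 ≈ 4.500
  cycle 1 → 0 → 1: weight = 12, length = 2, mean = 12/2 ≈ 6.000
Minimum mean = 4.500, attained e.g. along the cycle 0 → 2 → 0 with weight 9 and length 2. So λ(A) = 9/2 = 9/2.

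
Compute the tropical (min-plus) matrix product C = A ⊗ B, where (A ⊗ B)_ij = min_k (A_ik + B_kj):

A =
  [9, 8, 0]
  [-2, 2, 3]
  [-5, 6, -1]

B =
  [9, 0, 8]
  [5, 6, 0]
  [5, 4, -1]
A ⊗ B =
  [5, 4, -1]
  [7, -2, 2]
  [4, -5, -2]

Apply the min-plus product entry-by-entry:
  C[0][0] = min over k of (A[0][0] + B[0][0] = 9 + 9 = 18, A[0][1] + B[1][0] = 8 + 5 = 13, A[0][2] + B[2][0] = 0 + 5 = 5) = 5 (attained at k = 2)
  C[0][1] = min over k of (A[0][0] + B[0][1] = 9 + 0 = 9, A[0][1] + B[1][1] = 8 + 6 = 14, A[0][2] + B[2][1] = 0 + 4 = 4) = 4 (attained at k = 2)
  C[0][2] = min over k of (A[0][0] + B[0][2] = 9 + 8 = 17, A[0][1] + B[1][2] = 8 + 0 = 8, A[0][2] + B[2][2] = 0 + -1 = -1) = -1 (attained at k = 2)
  C[1][0] = min over k of (A[1][0] + B[0][0] = -2 + 9 = 7, A[1][1] + B[1][0] = 2 + 5 = 7, A[1][2] + B[2][0] = 3 + 5 = 8) = 7 (attained at k = 0)
  C[1][1] = min over k of (A[1][0] + B[0][1] = -2 + 0 = -2, A[1][1] + B[1][1] = 2 + 6 = 8, A[1][2] + B[2][1] = 3 + 4 = 7) = -2 (attained at k = 0)
  C[1][2] = min over k of (A[1][0] + B[0][2] = -2 + 8 = 6, A[1][1] + B[1][2] = 2 + 0 = 2, A[1][2] + B[2][2] = 3 + -1 = 2) = 2 (attained at k = 1)
  C[2][0] = min over k of (A[2][0] + B[0][0] = -5 + 9 = 4, A[2][1] + B[1][0] = 6 + 5 = 11, A[2][2] + B[2][0] = -1 + 5 = 4) = 4 (attained at k = 0)
  C[2][1] = min over k of (A[2][0] + B[0][1] = -5 + 0 = -5, A[2][1] + B[1][1] = 6 + 6 = 12, A[2][2] + B[2][1] = -1 + 4 = 3) = -5 (attained at k = 0)
  C[2][2] = min over k of (A[2][0] + B[0][2] = -5 + 8 = 3, A[2][1] + B[1][2] = 6 + 0 = 6, A[2][2] + B[2][2] = -1 + -1 = -2) = -2 (attained at k = 2)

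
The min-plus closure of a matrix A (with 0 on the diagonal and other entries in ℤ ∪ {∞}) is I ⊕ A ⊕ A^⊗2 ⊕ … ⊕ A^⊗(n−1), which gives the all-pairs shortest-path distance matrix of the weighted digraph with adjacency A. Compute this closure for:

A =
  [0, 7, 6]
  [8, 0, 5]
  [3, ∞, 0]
Closure =
  [0, 7, 6]
  [8, 0, 5]
  [3, 10, 0]

This is the Floyd-Warshall all-pairs shortest-path computation. For each intermediate vertex k = 0, 1, …, 2, update dist[i][j] ← min(dist[i][j], dist[i][k] + dist[k][j]). The final matrix gives, for each (i, j), the minimum total weight of any directed path from i to j (possibly empty when i = j).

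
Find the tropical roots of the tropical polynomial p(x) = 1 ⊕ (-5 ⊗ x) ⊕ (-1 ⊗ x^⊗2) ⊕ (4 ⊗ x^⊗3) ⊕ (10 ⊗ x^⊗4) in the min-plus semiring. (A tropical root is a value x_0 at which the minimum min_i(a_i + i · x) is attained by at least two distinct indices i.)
Roots: {-6, -5, -4, 6}

Each tropical root is a break point of the lower envelope of the lines y = a_i + i · x (there are 5 lines, with slopes 0, 1, ..., 4). Only the lines that attain the minimum somewhere contribute to roots; other lines are dominated. Here the surviving (envelope) indices are i = 4, i = 3, i = 2, i = 1, i = 0.
Intersections between consecutive envelope lines give the roots: for adjacent envelope indices i < j the intersection is x = (a_i − a_j) / (j − i). Reading off the sorted break points: {-6, -5, -4, 6}.
Verification: at each break x_0, at least two indices attain the minimum of min_i(a_i + i · x_0).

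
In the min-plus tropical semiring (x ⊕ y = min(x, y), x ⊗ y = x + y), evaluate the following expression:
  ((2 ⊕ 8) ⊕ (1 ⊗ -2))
((2 ⊕ 8) ⊕ (1 ⊗ -2)) = -1

Expand innermost to outermost. Recall ⊕ takes the minimum of its arguments and ⊗ takes their sum. Working out the expression ((2 ⊕ 8) ⊕ (1 ⊗ -2)) gives -1.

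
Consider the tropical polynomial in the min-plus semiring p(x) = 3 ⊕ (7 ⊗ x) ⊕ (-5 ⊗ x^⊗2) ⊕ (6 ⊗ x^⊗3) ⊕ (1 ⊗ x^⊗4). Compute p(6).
p(6) = 3

A tropical monomial a ⊗ x^⊗i evaluates to a + i · x. Evaluating each term at x = 6:
  Term 0 contributes 3 + 0 · 6 = 3
  Term 1 contributes 7 + 1 · 6 = 13
  Term 2 contributes -5 + 2 · 6 = 7
  Term 3 contributes 6 + 3 · 6 = 24
  Term 4 contributes 1 + 4 · 6 = 25
p(6) = ⊕ of these = min[3, 13, 7, 24, 25] = 3.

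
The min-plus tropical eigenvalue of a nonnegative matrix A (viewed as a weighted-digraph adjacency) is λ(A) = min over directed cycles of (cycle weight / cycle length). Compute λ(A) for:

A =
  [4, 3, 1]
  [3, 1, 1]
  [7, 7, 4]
λ(A) = 1

Enumerate directed cycles and compute their means (weight / length). Sample:
  cycle 0 → 0: weight = 4, length = 1, mean = 4/1 ≈ 4.000
  cycle 1 → 1: weight = 1, length = 1, mean = 1/1 ≈ 1.000
  cycle 2 → 2: weight = 4, length = 1, mean = 4/1 ≈ 4.000
  cycle 0 → 1 → 0: weight = 6, length = 2, mean = 6/2 ≈ 3.000
  cycle 0 → 2 → 0: weight = 8, length = 2, mean = 8/2 ≈ 4.000
  cycle 1 → 0 → 1: weight = 6, length = 2, mean = 6/2 ≈ 3.000
Minimum mean = 1.000, attained e.g. along the cycle 1 → 1 with weight 1 and length 1. So λ(A) = 1/1 = 1.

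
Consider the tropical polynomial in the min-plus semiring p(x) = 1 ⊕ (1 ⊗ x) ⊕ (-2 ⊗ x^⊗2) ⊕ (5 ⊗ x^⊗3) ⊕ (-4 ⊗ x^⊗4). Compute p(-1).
p(-1) = -8

A tropical monomial a ⊗ x^⊗i evaluates to a + i · x. Evaluating each term at x = -1:
  Term 0 contributes 1 + 0 · -1 = 1
  Term 1 contributes 1 + 1 · -1 = 0
  Term 2 contributes -2 + 2 · -1 = -4
  Term 3 contributes 5 + 3 · -1 = 2
  Term 4 contributes -4 + 4 · -1 = -8
p(-1) = ⊕ of these = min[1, 0, -4, 2, -8] = -8.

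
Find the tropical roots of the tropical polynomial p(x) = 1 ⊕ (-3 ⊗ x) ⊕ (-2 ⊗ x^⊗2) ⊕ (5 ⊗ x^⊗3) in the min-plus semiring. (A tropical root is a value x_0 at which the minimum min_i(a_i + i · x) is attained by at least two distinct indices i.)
Roots: {-7, -1, 4}

Each tropical root is a break point of the lower envelope of the lines y = a_i + i · x (there are 4 lines, with slopes 0, 1, ..., 3). Only the lines that attain the minimum somewhere contribute to roots; other lines are dominated. Here the surviving (envelope) indices are i = 3, i = 2, i = 1, i = 0.
Intersections between consecutive envelope lines give the roots: for adjacent envelope indices i < j the intersection is x = (a_i − a_j) / (j − i). Reading off the sorted break points: {-7, -1, 4}.
Verification: at each break x_0, at least two indices attain the minimum of min_i(a_i + i · x_0).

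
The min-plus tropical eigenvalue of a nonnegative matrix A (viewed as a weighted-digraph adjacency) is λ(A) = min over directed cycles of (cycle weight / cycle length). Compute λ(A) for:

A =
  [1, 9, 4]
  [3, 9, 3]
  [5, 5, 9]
λ(A) = 1

Enumerate directed cycles and compute their means (weight / length). Sample:
  cycle 0 → 0: weight = 1, length = 1, mean = 1/1 ≈ 1.000
  cycle 1 → 1: weight = 9, length = 1, mean = 9/1 ≈ 9.000
  cycle 2 → 2: weight = 9, length = 1, mean = 9/1 ≈ 9.000
  cycle 0 → 1 → 0: weight = 12, length = 2, mean = 12/2 ≈ 6.000
  cycle 0 → 2 → 0: weight = 9, length = 2, mean = 9/2 ≈ 4.500
  cycle 1 → 0 → 1: weight = 12, length = 2, mean = 12/2 ≈ 6.000
Minimum mean = 1.000, attained e.g. along the cycle 0 → 0 with weight 1 and length 1. So λ(A) = 1/1 = 1.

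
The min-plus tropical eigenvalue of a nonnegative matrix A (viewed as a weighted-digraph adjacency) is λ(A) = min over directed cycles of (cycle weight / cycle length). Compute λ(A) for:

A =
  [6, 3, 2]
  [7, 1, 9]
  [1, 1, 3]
λ(A) = 1

Enumerate directed cycles and compute their means (weight / length). Sample:
  cycle 0 → 0: weight = 6, length = 1, mean = 6/1 ≈ 6.000
  cycle 1 → 1: weight = 1, length = 1, mean = 1/1 ≈ 1.000
  cycle 2 → 2: weight = 3, length = 1, mean = 3/1 ≈ 3.000
  cycle 0 → 1 → 0: weight = 10, length = 2, mean = 10/2 ≈ 5.000
  cycle 0 → 2 → 0: weight = 3, length = 2, mean = 3/2 ≈ 1.500
  cycle 1 → 0 → 1: weight = 10, length = 2, mean = 10/2 ≈ 5.000
Minimum mean = 1.000, attained e.g. along the cycle 1 → 1 with weight 1 and length 1. So λ(A) = 1/1 = 1.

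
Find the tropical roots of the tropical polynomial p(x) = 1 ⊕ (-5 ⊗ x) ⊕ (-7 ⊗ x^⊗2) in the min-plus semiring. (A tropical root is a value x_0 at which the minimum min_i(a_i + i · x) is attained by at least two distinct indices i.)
Roots: {2, 6}

Each tropical root is a break point of the lower envelope of the lines y = a_i + i · x (there are 3 lines, with slopes 0, 1, ..., 2). Only the lines that attain the minimum somewhere contribute to roots; other lines are dominated. Here the surviving (envelope) indices are i = 2, i = 1, i = 0.
Intersections between consecutive envelope lines give the roots: for adjacent envelope indices i < j the intersection is x = (a_i − a_j) / (j − i). Reading off the sorted break points: {2, 6}.
Verification: at each break x_0, at least two indices attain the minimum of min_i(a_i + i · x_0).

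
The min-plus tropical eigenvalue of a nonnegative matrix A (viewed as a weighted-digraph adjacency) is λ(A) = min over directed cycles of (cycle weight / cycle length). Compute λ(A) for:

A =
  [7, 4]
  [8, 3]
λ(A) = 3

Enumerate directed cycles and compute their means (weight / length). Sample:
  cycle 0 → 0: weight = 7, length = 1, mean = 7/1 ≈ 7.000
  cycle 1 → 1: weight = 3, length = 1, mean = 3/1 ≈ 3.000
  cycle 0 → 1 → 0: weight = 12, length = 2, mean = 12/2 ≈ 6.000
  cycle 1 → 0 → 1: weight = 12, length = 2, mean = 12/2 ≈ 6.000
Minimum mean = 3.000, attained e.g. along the cycle 1 → 1 with weight 3 and length 1. So λ(A) = 3/1 = 3.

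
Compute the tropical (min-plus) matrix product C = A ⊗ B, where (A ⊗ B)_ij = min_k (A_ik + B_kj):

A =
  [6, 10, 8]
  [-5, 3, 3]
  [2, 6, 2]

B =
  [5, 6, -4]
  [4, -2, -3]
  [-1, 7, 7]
A ⊗ B =
  [7, 8, 2]
  [0, 1, -9]
  [1, 4, -2]

Apply the min-plus product entry-by-entry:
  C[0][0] = min over k of (A[0][0] + B[0][0] = 6 + 5 = 11, A[0][1] + B[1][0] = 10 + 4 = 14, A[0][2] + B[2][0] = 8 + -1 = 7) = 7 (attained at k = 2)
  C[0][1] = min over k of (A[0][0] + B[0][1] = 6 + 6 = 12, A[0][1] + B[1][1] = 10 + -2 = 8, A[0][2] + B[2][1] = 8 + 7 = 15) = 8 (attained at k = 1)
  C[0][2] = min over k of (A[0][0] + B[0][2] = 6 + -4 = 2, A[0][1] + B[1][2] = 10 + -3 = 7, A[0][2] + B[2][2] = 8 + 7 = 15) = 2 (attained at k = 0)
  C[1][0] = min over k of (A[1][0] + B[0][0] = -5 + 5 = 0, A[1][1] + B[1][0] = 3 + 4 = 7, A[1][2] + B[2][0] = 3 + -1 = 2) = 0 (attained at k = 0)
  C[1][1] = min over k of (A[1][0] + B[0][1] = -5 + 6 = 1, A[1][1] + B[1][1] = 3 + -2 = 1, A[1][2] + B[2][1] = 3 + 7 = 10) = 1 (attained at k = 0)
  C[1][2] = min over k of (A[1][0] + B[0][2] = -5 + -4 = -9, A[1][1] + B[1][2] = 3 + -3 = 0, A[1][2] + B[2][2] = 3 + 7 = 10) = -9 (attained at k = 0)
  C[2][0] = min over k of (A[2][0] + B[0][0] = 2 + 5 = 7, A[2][1] + B[1][0] = 6 + 4 = 10, A[2][2] + B[2][0] = 2 + -1 = 1) = 1 (attained at k = 2)
  C[2][1] = min over k of (A[2][0] + B[0][1] = 2 + 6 = 8, A[2][1] + B[1][1] = 6 + -2 = 4, A[2][2] + B[2][1] = 2 + 7 = 9) = 4 (attained at k = 1)
  C[2][2] = min over k of (A[2][0] + B[0][2] = 2 + -4 = -2, A[2][1] + B[1][2] = 6 + -3 = 3, A[2][2] + B[2][2] = 2 + 7 = 9) = -2 (attained at k = 0)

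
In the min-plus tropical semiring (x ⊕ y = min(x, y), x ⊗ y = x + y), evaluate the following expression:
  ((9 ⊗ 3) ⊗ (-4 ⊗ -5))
((9 ⊗ 3) ⊗ (-4 ⊗ -5)) = 3

Expand innermost to outermost. Recall ⊕ takes the minimum of its arguments and ⊗ takes their sum. Working out the expression ((9 ⊗ 3) ⊗ (-4 ⊗ -5)) gives 3.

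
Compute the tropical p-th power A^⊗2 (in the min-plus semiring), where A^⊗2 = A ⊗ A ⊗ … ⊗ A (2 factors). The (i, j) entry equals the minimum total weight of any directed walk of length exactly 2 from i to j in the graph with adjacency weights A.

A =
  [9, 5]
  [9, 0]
A^⊗2 =
  [14, 5]
  [9, 0]

Each entry (A^⊗2)_ij equals the minimum over all length-2 walks i = v_0 → v_1 → … → v_2 = j of Σ_t A[v_t][v_{t+1}]. For example, for (i, j) = (0, 1) we minimise over 2 possible intermediate vertex sequences; the minimum is 5, attained along the walk 0 → 1 → 1.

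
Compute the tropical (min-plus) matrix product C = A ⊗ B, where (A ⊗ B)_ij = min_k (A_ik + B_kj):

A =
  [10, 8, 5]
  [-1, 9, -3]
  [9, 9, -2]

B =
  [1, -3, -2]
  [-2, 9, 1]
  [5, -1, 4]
A ⊗ B =
  [6, 4, 8]
  [0, -4, -3]
  [3, -3, 2]

Apply the min-plus product entry-by-entry:
  C[0][0] = min over k of (A[0][0] + B[0][0] = 10 + 1 = 11, A[0][1] + B[1][0] = 8 + -2 = 6, A[0][2] + B[2][0] = 5 + 5 = 10) = 6 (attained at k = 1)
  C[0][1] = min over k of (A[0][0] + B[0][1] = 10 + -3 = 7, A[0][1] + B[1][1] = 8 + 9 = 17, A[0][2] + B[2][1] = 5 + -1 = 4) = 4 (attained at k = 2)
  C[0][2] = min over k of (A[0][0] + B[0][2] = 10 + -2 = 8, A[0][1] + B[1][2] = 8 + 1 = 9, A[0][2] + B[2][2] = 5 + 4 = 9) = 8 (attained at k = 0)
  C[1][0] = min over k of (A[1][0] + B[0][0] = -1 + 1 = 0, A[1][1] + B[1][0] = 9 + -2 = 7, A[1][2] + B[2][0] = -3 + 5 = 2) = 0 (attained at k = 0)
  C[1][1] = min over k of (A[1][0] + B[0][1] = -1 + -3 = -4, A[1][1] + B[1][1] = 9 + 9 = 18, A[1][2] + B[2][1] = -3 + -1 = -4) = -4 (attained at k = 0)
  C[1][2] = min over k of (A[1][0] + B[0][2] = -1 + -2 = -3, A[1][1] + B[1][2] = 9 + 1 = 10, A[1][2] + B[2][2] = -3 + 4 = 1) = -3 (attained at k = 0)
  C[2][0] = min over k of (A[2][0] + B[0][0] = 9 + 1 = 10, A[2][1] + B[1][0] = 9 + -2 = 7, A[2][2] + B[2][0] = -2 + 5 = 3) = 3 (attained at k = 2)
  C[2][1] = min over k of (A[2][0] + B[0][1] = 9 + -3 = 6, A[2][1] + B[1][1] = 9 + 9 = 18, A[2][2] + B[2][1] = -2 + -1 = -3) = -3 (attained at k = 2)
  C[2][2] = min over k of (A[2][0] + B[0][2] = 9 + -2 = 7, A[2][1] + B[1][2] = 9 + 1 = 10, A[2][2] + B[2][2] = -2 + 4 = 2) = 2 (attained at k = 2)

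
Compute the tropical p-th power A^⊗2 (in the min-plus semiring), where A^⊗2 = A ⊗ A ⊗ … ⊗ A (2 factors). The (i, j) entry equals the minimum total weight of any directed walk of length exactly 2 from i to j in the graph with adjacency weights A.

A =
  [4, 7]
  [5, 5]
A^⊗2 =
  [8, 11]
  [9, 10]

Each entry (A^⊗2)_ij equals the minimum over all length-2 walks i = v_0 → v_1 → … → v_2 = j of Σ_t A[v_t][v_{t+1}]. For example, for (i, j) = (0, 1) we minimise over 2 possible intermediate vertex sequences; the minimum is 11, attained along the walk 0 → 0 → 1.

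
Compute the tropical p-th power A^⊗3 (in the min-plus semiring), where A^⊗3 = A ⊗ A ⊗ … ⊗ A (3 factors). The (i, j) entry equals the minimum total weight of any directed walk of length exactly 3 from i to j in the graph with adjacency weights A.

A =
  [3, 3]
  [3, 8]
A^⊗3 =
  [9, 9]
  [9, 9]

Each entry (A^⊗3)_ij equals the minimum over all length-3 walks i = v_0 → v_1 → … → v_3 = j of Σ_t A[v_t][v_{t+1}]. For example, for (i, j) = (0, 1) we minimise over 4 possible intermediate vertex sequences; the minimum is 9, attained along the walk 0 → 0 → 0 → 1.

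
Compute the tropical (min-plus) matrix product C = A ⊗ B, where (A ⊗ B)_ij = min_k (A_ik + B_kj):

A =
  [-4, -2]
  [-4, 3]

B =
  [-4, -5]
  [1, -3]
A ⊗ B =
  [-8, -9]
  [-8, -9]

Apply the min-plus product entry-by-entry:
  C[0][0] = min over k of (A[0][0] + B[0][0] = -4 + -4 = -8, A[0][1] + B[1][0] = -2 + 1 = -1) = -8 (attained at k = 0)
  C[0][1] = min over k of (A[0][0] + B[0][1] = -4 + -5 = -9, A[0][1] + B[1][1] = -2 + -3 = -5) = -9 (attained at k = 0)
  C[1][0] = min over k of (A[1][0] + B[0][0] = -4 + -4 = -8, A[1][1] + B[1][0] = 3 + 1 = 4) = -8 (attained at k = 0)
  C[1][1] = min over k of (A[1][0] + B[0][1] = -4 + -5 = -9, A[1][1] + B[1][1] = 3 + -3 = 0) = -9 (attained at k = 0)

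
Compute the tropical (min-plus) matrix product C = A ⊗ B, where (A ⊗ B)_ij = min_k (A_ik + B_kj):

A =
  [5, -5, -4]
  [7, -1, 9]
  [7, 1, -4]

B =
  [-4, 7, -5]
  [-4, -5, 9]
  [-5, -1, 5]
A ⊗ B =
  [-9, -10, 0]
  [-5, -6, 2]
  [-9, -5, 1]

Apply the min-plus product entry-by-entry:
  C[0][0] = min over k of (A[0][0] + B[0][0] = 5 + -4 = 1, A[0][1] + B[1][0] = -5 + -4 = -9, A[0][2] + B[2][0] = -4 + -5 = -9) = -9 (attained at k = 1)
  C[0][1] = min over k of (A[0][0] + B[0][1] = 5 + 7 = 12, A[0][1] + B[1][1] = -5 + -5 = -10, A[0][2] + B[2][1] = -4 + -1 = -5) = -10 (attained at k = 1)
  C[0][2] = min over k of (A[0][0] + B[0][2] = 5 + -5 = 0, A[0][1] + B[1][2] = -5 + 9 = 4, A[0][2] + B[2][2] = -4 + 5 = 1) = 0 (attained at k = 0)
  C[1][0] = min over k of (A[1][0] + B[0][0] = 7 + -4 = 3, A[1][1] + B[1][0] = -1 + -4 = -5, A[1][2] + B[2][0] = 9 + -5 = 4) = -5 (attained at k = 1)
  C[1][1] = min over k of (A[1][0] + B[0][1] = 7 + 7 = 14, A[1][1] + B[1][1] = -1 + -5 = -6, A[1][2] + B[2][1] = 9 + -1 = 8) = -6 (attained at k = 1)
  C[1][2] = min over k of (A[1][0] + B[0][2] = 7 + -5 = 2, A[1][1] + B[1][2] = -1 + 9 = 8, A[1][2] + B[2][2] = 9 + 5 = 14) = 2 (attained at k = 0)
  C[2][0] = min over k of (A[2][0] + B[0][0] = 7 + -4 = 3, A[2][1] + B[1][0] = 1 + -4 = -3, A[2][2] + B[2][0] = -4 + -5 = -9) = -9 (attained at k = 2)
  C[2][1] = min over k of (A[2][0] + B[0][1] = 7 + 7 = 14, A[2][1] + B[1][1] = 1 + -5 = -4, A[2][2] + B[2][1] = -4 + -1 = -5) = -5 (attained at k = 2)
  C[2][2] = min over k of (A[2][0] + B[0][2] = 7 + -5 = 2, A[2][1] + B[1][2] = 1 + 9 = 10, A[2][2] + B[2][2] = -4 + 5 = 1) = 1 (attained at k = 2)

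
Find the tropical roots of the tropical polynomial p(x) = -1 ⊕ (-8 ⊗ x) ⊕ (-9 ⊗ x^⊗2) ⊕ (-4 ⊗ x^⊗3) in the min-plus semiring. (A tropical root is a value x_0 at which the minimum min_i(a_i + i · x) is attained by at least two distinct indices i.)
Roots: {-5, 1, 7}

Each tropical root is a break point of the lower envelope of the lines y = a_i + i · x (there are 4 lines, with slopes 0, 1, ..., 3). Only the lines that attain the minimum somewhere contribute to roots; other lines are dominated. Here the surviving (envelope) indices are i = 3, i = 2, i = 1, i = 0.
Intersections between consecutive envelope lines give the roots: for adjacent envelope indices i < j the intersection is x = (a_i − a_j) / (j − i). Reading off the sorted break points: {-5, 1, 7}.
Verification: at each break x_0, at least two indices attain the minimum of min_i(a_i + i · x_0).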